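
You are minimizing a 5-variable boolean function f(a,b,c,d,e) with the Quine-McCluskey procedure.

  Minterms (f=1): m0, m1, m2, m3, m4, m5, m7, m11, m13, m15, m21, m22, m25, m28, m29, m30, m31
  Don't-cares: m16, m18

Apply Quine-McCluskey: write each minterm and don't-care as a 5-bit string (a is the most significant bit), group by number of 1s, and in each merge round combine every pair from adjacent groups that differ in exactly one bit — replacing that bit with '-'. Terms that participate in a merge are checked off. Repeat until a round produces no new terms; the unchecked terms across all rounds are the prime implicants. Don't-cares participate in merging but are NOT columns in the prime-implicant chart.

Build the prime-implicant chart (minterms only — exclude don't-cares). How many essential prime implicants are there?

Round 0: 00000✓ 00001✓ 00010✓ 00011✓ 00100✓ 00101✓ 00111✓ 01011✓ 01101✓ 01111✓ 10000✓ 10010✓ 10101✓ 10110✓ 11001✓ 11100✓ 11101✓ 11110✓ 11111✓
Round 1: -0000✓ -0010✓ -0101✓ -1101✓ -1111✓ 0-011✓ 0-101✓ 0-111✓ 00-00✓ 00-01✓ 00-11✓ 000-0✓ 000-1✓ 0000-✓ 0001-✓ 001-1✓ 0010-✓ 01-11✓ 011-1✓ 1-101✓ 1-110 10-10 100-0✓ 11-01 111-0✓ 111-1✓ 1110-✓ 1111-✓
Round 2: --101 -00-0 -11-1 0--11 0-1-1 00--1 00-0- 000-- 111--
PIs = {--101, -00-0, -11-1, 0--11, 0-1-1, 00--1, 00-0-, 000--, 1-110, 10-10, 11-01, 111--}
Coverage chart:
  m0: -00-0,00-0-,000--
  m1: 00--1,00-0-,000--
  m2: -00-0,000--
  m3: 0--11,00--1,000--
  m4: 00-0- ←essential
  m5: --101,0-1-1,00--1,00-0-
  m7: 0--11,0-1-1,00--1
  m11: 0--11 ←essential
  m13: --101,-11-1,0-1-1
  m15: -11-1,0--11,0-1-1
  m21: --101 ←essential
  m22: 1-110,10-10
  m25: 11-01 ←essential
  m28: 111-- ←essential
  m29: --101,-11-1,11-01,111--
  m30: 1-110,111--
  m31: -11-1,111--
Essential: --101, 0--11, 00-0-, 11-01, 111--

5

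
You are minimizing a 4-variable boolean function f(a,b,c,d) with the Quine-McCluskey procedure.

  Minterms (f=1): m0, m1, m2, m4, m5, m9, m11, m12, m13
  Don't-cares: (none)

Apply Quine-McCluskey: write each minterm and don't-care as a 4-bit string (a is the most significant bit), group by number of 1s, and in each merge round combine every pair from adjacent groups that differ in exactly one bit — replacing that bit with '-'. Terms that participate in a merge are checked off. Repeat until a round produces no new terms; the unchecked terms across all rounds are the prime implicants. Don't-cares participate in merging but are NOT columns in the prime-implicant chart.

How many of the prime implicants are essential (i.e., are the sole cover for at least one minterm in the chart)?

Round 0: 0000✓ 0001✓ 0010✓ 0100✓ 0101✓ 1001✓ 1011✓ 1100✓ 1101✓
Round 1: -001✓ -100✓ -101✓ 0-00✓ 0-01✓ 00-0 000-✓ 010-✓ 1-01✓ 10-1 110-✓
Round 2: --01 -10- 0-0-
PIs = {--01, -10-, 0-0-, 00-0, 10-1}
Coverage chart:
  m0: 0-0-,00-0
  m1: --01,0-0-
  m2: 00-0 ←essential
  m4: -10-,0-0-
  m5: --01,-10-,0-0-
  m9: --01,10-1
  m11: 10-1 ←essential
  m12: -10- ←essential
  m13: --01,-10-
Essential: -10-, 00-0, 10-1

3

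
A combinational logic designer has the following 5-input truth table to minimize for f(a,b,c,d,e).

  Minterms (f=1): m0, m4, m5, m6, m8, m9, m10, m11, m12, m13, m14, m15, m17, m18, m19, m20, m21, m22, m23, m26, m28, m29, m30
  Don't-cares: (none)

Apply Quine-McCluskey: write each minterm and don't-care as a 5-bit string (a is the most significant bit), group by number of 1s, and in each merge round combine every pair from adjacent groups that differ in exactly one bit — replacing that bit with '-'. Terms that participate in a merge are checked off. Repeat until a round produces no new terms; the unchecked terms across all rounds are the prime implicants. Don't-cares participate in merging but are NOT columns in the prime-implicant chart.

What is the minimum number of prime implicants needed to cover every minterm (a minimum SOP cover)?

size-2^0 implicants → 00000(✓)  00100(✓)  00101(✓)  00110(✓)  01000(✓)  01001(✓)  01010(✓)  01011(✓)  01100(✓)  01101(✓)  01110(✓)  01111(✓)  10001(✓)  10010(✓)  10011(✓)  10100(✓)  10101(✓)  10110(✓)  10111(✓)  11010(✓)  11100(✓)  11101(✓)  11110(✓)
size-2^1 implicants → -0100(✓)  -0101(✓)  -0110(✓)  -1010(✓)  -1100(✓)  -1101(✓)  -1110(✓)  0-000(✓)  0-100(✓)  0-101(✓)  0-110(✓)  00-00(✓)  001-0(✓)  0010-(✓)  01-00(✓)  01-01(✓)  01-10(✓)  01-11(✓)  010-0(✓)  010-1(✓)  0100-(✓)  0101-(✓)  011-0(✓)  011-1(✓)  0110-(✓)  0111-(✓)  1-010(✓)  1-100(✓)  1-101(✓)  1-110(✓)  10-01(✓)  10-10(✓)  10-11(✓)  100-1(✓)  1001-(✓)  101-0(✓)  101-1(✓)  1010-(✓)  1011-(✓)  11-10(✓)  111-0(✓)  1110-(✓)
size-2^2 implicants → --100(✓)  --101(✓)  --110(✓)  -01-0(✓)  -010-(✓)  -1-10  -11-0(✓)  -110-(✓)  0--00  0-1-0(✓)  0-10-(✓)  01--0(✓)  01--1(✓)  01-0-(✓)  01-1-(✓)  010--(✓)  011--(✓)  1--10  1-1-0(✓)  1-10-(✓)  10--1  10-1-  101--
size-2^3 implicants → --1-0  --10-  01---
Unchecked terms (primes): --1-0, --10-, -1-10, 0--00, 01---, 1--10, 10--1, 10-1-, 101--
Minterm coverage:
  m0 ⊆ 0--00 [E]
  m4 ⊆ --1-0,--10-,0--00
  m5 ⊆ --10- [E]
  m6 ⊆ --1-0 [E]
  m8 ⊆ 0--00,01---
  m9 ⊆ 01--- [E]
  m10 ⊆ -1-10,01---
  m11 ⊆ 01--- [E]
  m12 ⊆ --1-0,--10-,0--00,01---
  m13 ⊆ --10-,01---
  m14 ⊆ --1-0,-1-10,01---
  m15 ⊆ 01--- [E]
  m17 ⊆ 10--1 [E]
  m18 ⊆ 1--10,10-1-
  m19 ⊆ 10--1,10-1-
  m20 ⊆ --1-0,--10-,101--
  m21 ⊆ --10-,10--1,101--
  m22 ⊆ --1-0,1--10,10-1-,101--
  m23 ⊆ 10--1,10-1-,101--
  m26 ⊆ -1-10,1--10
  m28 ⊆ --1-0,--10-
  m29 ⊆ --10- [E]
  m30 ⊆ --1-0,-1-10,1--10
E = {--1-0, --10-, 0--00, 01---, 10--1}
Petrick residual → 1--10
Cover = ce' + cd' + a'd'e' + a'b + ade' + ab'e  |cover|=6

6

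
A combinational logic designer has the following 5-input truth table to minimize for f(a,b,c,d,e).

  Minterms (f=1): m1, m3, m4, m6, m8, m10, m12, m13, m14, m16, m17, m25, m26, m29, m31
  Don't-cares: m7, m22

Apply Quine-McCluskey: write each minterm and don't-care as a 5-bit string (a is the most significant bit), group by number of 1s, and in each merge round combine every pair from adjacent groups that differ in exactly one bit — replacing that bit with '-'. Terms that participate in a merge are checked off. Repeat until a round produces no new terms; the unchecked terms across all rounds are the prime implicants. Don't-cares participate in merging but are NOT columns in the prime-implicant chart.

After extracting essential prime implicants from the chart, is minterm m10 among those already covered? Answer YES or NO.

[col 0] 00001*, 00011*, 00100*, 00110*, 00111*, 01000*, 01010*, 01100*, 01101*, 01110*, 10000*, 10001*, 10110*, 11001*, 11010*, 11101*, 11111*
[col 1] -0001, -0110, -1010, -1101, 0-100*, 0-110*, 00-11, 000-1, 001-0*, 0011-, 01-00*, 01-10*, 010-0*, 011-0*, 0110-, 1-001, 1000-, 11-01, 111-1
[col 2] 0-1-0, 01--0
Prime implicants: -0001, -0110, -1010, -1101, 0-1-0, 00-11, 000-1, 0011-, 01--0, 0110-, 1-001, 1000-, 11-01, 111-1
PI chart (minterm → PIs covering it):
  1 | -0001,000-1
  3 | 00-11,000-1
  4 | 0-1-0  (sole → essential)
  6 | -0110,0-1-0,0011-
  8 | 01--0  (sole → essential)
  10 | -1010,01--0
  12 | 0-1-0,01--0,0110-
  13 | -1101,0110-
  14 | 0-1-0,01--0
  16 | 1000-  (sole → essential)
  17 | -0001,1-001,1000-
  25 | 1-001,11-01
  26 | -1010  (sole → essential)
  29 | -1101,11-01,111-1
  31 | 111-1  (sole → essential)
Essential prime implicants: -1010, 0-1-0, 01--0, 1000-, 111-1

YES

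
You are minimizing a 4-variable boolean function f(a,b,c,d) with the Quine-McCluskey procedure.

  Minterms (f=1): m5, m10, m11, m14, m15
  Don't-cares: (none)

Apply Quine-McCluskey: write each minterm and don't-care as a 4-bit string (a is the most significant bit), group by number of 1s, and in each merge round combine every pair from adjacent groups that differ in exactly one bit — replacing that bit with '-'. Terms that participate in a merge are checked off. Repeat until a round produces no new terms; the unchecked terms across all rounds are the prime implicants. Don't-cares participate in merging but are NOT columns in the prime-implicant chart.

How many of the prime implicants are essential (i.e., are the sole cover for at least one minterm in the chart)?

2

Round 0: 0101 1010✓ 1011✓ 1110✓ 1111✓
Round 1: 1-10✓ 1-11✓ 101-✓ 111-✓
Round 2: 1-1-
PIs = {0101, 1-1-}
Coverage chart:
  m5: 0101 ←essential
  m10: 1-1- ←essential
  m11: 1-1- ←essential
  m14: 1-1- ←essential
  m15: 1-1- ←essential
Essential: 0101, 1-1-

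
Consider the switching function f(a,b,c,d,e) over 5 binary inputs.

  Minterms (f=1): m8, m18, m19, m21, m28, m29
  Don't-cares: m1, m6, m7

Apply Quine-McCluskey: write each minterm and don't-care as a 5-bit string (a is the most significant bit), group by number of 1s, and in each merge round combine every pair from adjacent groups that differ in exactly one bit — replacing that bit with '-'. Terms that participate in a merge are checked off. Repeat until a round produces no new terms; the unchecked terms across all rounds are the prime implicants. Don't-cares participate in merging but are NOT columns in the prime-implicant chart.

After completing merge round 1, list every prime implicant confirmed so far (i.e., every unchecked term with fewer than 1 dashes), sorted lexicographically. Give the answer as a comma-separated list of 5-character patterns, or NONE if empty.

[col 0] 00001, 00110*, 00111*, 01000, 10010*, 10011*, 10101*, 11100*, 11101*
[col 1] 0011-, 1-101, 1001-, 1110-
Prime implicants: 00001, 0011-, 01000, 1-101, 1001-, 1110-

00001, 01000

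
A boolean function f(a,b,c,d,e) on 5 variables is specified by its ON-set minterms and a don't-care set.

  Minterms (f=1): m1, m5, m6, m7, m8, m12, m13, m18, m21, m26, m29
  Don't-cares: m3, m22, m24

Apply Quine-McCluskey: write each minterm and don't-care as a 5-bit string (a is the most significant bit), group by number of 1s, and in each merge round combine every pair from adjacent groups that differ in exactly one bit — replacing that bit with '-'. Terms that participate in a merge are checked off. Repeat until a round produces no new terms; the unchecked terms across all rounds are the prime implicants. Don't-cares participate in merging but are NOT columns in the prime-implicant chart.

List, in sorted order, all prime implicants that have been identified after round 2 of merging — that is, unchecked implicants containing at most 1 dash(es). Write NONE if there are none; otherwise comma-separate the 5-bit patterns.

-0110, -1000, 0011-, 01-00, 0110-, 1-010, 10-10, 110-0

[col 0] 00001*, 00011*, 00101*, 00110*, 00111*, 01000*, 01100*, 01101*, 10010*, 10101*, 10110*, 11000*, 11010*, 11101*
[col 1] -0101*, -0110, -1000, -1101*, 0-101*, 00-01*, 00-11*, 000-1*, 001-1*, 0011-, 01-00, 0110-, 1-010, 1-101*, 10-10, 110-0
[col 2] --101, 00--1
Prime implicants: --101, -0110, -1000, 00--1, 0011-, 01-00, 0110-, 1-010, 10-10, 110-0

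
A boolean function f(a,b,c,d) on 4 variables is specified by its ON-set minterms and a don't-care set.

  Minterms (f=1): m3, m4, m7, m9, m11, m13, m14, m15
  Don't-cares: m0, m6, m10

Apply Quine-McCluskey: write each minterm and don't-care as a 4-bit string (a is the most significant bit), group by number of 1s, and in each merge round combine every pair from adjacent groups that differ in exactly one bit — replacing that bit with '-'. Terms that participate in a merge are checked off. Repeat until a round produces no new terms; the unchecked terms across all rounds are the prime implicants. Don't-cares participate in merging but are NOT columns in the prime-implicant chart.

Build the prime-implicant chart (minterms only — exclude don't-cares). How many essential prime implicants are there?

2

size-2^0 implicants → 0000(✓)  0011(✓)  0100(✓)  0110(✓)  0111(✓)  1001(✓)  1010(✓)  1011(✓)  1101(✓)  1110(✓)  1111(✓)
size-2^1 implicants → -011(✓)  -110(✓)  -111(✓)  0-00  0-11(✓)  01-0  011-(✓)  1-01(✓)  1-10(✓)  1-11(✓)  10-1(✓)  101-(✓)  11-1(✓)  111-(✓)
size-2^2 implicants → --11  -11-  1--1  1-1-
Unchecked terms (primes): --11, -11-, 0-00, 01-0, 1--1, 1-1-
Minterm coverage:
  m3 ⊆ --11 [E]
  m4 ⊆ 0-00,01-0
  m7 ⊆ --11,-11-
  m9 ⊆ 1--1 [E]
  m11 ⊆ --11,1--1,1-1-
  m13 ⊆ 1--1 [E]
  m14 ⊆ -11-,1-1-
  m15 ⊆ --11,-11-,1--1,1-1-
E = {--11, 1--1}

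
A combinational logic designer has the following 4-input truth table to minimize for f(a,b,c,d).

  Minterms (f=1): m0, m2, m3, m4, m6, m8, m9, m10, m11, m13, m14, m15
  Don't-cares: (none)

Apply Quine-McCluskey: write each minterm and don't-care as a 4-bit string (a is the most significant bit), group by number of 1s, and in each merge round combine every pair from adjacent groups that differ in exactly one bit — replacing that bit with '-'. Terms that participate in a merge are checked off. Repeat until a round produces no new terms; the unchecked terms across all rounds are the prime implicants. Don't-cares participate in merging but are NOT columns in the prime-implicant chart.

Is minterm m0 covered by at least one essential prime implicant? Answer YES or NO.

YES

size-2^0 implicants → 0000(✓)  0010(✓)  0011(✓)  0100(✓)  0110(✓)  1000(✓)  1001(✓)  1010(✓)  1011(✓)  1101(✓)  1110(✓)  1111(✓)
size-2^1 implicants → -000(✓)  -010(✓)  -011(✓)  -110(✓)  0-00(✓)  0-10(✓)  00-0(✓)  001-(✓)  01-0(✓)  1-01(✓)  1-10(✓)  1-11(✓)  10-0(✓)  10-1(✓)  100-(✓)  101-(✓)  11-1(✓)  111-(✓)
size-2^2 implicants → --10  -0-0  -01-  0--0  1--1  1-1-  10--
Unchecked terms (primes): --10, -0-0, -01-, 0--0, 1--1, 1-1-, 10--
Minterm coverage:
  m0 ⊆ -0-0,0--0
  m2 ⊆ --10,-0-0,-01-,0--0
  m3 ⊆ -01- [E]
  m4 ⊆ 0--0 [E]
  m6 ⊆ --10,0--0
  m8 ⊆ -0-0,10--
  m9 ⊆ 1--1,10--
  m10 ⊆ --10,-0-0,-01-,1-1-,10--
  m11 ⊆ -01-,1--1,1-1-,10--
  m13 ⊆ 1--1 [E]
  m14 ⊆ --10,1-1-
  m15 ⊆ 1--1,1-1-
E = {-01-, 0--0, 1--1}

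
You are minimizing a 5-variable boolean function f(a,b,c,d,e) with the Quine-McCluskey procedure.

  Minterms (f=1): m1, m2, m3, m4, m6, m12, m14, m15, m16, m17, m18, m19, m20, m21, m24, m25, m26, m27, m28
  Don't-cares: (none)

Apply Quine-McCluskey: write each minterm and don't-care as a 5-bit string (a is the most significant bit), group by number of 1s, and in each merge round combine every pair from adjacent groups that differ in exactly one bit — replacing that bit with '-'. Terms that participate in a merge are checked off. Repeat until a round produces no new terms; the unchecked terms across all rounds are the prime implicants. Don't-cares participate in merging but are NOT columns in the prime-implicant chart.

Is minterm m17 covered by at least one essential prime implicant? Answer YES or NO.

YES

size-2^0 implicants → 00001(✓)  00010(✓)  00011(✓)  00100(✓)  00110(✓)  01100(✓)  01110(✓)  01111(✓)  10000(✓)  10001(✓)  10010(✓)  10011(✓)  10100(✓)  10101(✓)  11000(✓)  11001(✓)  11010(✓)  11011(✓)  11100(✓)
size-2^1 implicants → -0001(✓)  -0010(✓)  -0011(✓)  -0100(✓)  -1100(✓)  0-100(✓)  0-110(✓)  00-10  000-1(✓)  0001-(✓)  001-0(✓)  011-0(✓)  0111-  1-000(✓)  1-001(✓)  1-010(✓)  1-011(✓)  1-100(✓)  10-00(✓)  10-01(✓)  100-0(✓)  100-1(✓)  1000-(✓)  1001-(✓)  1010-(✓)  11-00(✓)  110-0(✓)  110-1(✓)  1100-(✓)  1101-(✓)
size-2^2 implicants → --100  -00-1  -001-  0-1-0  1--00  1-0-0(✓)  1-0-1(✓)  1-00-(✓)  1-01-(✓)  10-0-  100--(✓)  110--(✓)
size-2^3 implicants → 1-0--
Unchecked terms (primes): --100, -00-1, -001-, 0-1-0, 00-10, 0111-, 1--00, 1-0--, 10-0-
Minterm coverage:
  m1 ⊆ -00-1 [E]
  m2 ⊆ -001-,00-10
  m3 ⊆ -00-1,-001-
  m4 ⊆ --100,0-1-0
  m6 ⊆ 0-1-0,00-10
  m12 ⊆ --100,0-1-0
  m14 ⊆ 0-1-0,0111-
  m15 ⊆ 0111- [E]
  m16 ⊆ 1--00,1-0--,10-0-
  m17 ⊆ -00-1,1-0--,10-0-
  m18 ⊆ -001-,1-0--
  m19 ⊆ -00-1,-001-,1-0--
  m20 ⊆ --100,1--00,10-0-
  m21 ⊆ 10-0- [E]
  m24 ⊆ 1--00,1-0--
  m25 ⊆ 1-0-- [E]
  m26 ⊆ 1-0-- [E]
  m27 ⊆ 1-0-- [E]
  m28 ⊆ --100,1--00
E = {-00-1, 0111-, 1-0--, 10-0-}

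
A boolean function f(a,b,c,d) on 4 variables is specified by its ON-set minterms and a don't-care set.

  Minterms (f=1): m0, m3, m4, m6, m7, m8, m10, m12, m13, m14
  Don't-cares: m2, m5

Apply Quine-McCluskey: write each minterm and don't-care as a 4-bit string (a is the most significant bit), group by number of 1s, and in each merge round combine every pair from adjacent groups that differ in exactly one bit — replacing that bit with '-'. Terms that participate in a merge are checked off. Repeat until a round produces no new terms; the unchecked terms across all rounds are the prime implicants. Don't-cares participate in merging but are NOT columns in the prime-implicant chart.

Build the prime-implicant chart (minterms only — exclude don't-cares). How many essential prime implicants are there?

3

size-2^0 implicants → 0000(✓)  0010(✓)  0011(✓)  0100(✓)  0101(✓)  0110(✓)  0111(✓)  1000(✓)  1010(✓)  1100(✓)  1101(✓)  1110(✓)
size-2^1 implicants → -000(✓)  -010(✓)  -100(✓)  -101(✓)  -110(✓)  0-00(✓)  0-10(✓)  0-11(✓)  00-0(✓)  001-(✓)  01-0(✓)  01-1(✓)  010-(✓)  011-(✓)  1-00(✓)  1-10(✓)  10-0(✓)  11-0(✓)  110-(✓)
size-2^2 implicants → --00(✓)  --10(✓)  -0-0(✓)  -1-0(✓)  -10-  0--0(✓)  0-1-  01--  1--0(✓)
size-2^3 implicants → ---0
Unchecked terms (primes): ---0, -10-, 0-1-, 01--
Minterm coverage:
  m0 ⊆ ---0 [E]
  m3 ⊆ 0-1- [E]
  m4 ⊆ ---0,-10-,01--
  m6 ⊆ ---0,0-1-,01--
  m7 ⊆ 0-1-,01--
  m8 ⊆ ---0 [E]
  m10 ⊆ ---0 [E]
  m12 ⊆ ---0,-10-
  m13 ⊆ -10- [E]
  m14 ⊆ ---0 [E]
E = {---0, -10-, 0-1-}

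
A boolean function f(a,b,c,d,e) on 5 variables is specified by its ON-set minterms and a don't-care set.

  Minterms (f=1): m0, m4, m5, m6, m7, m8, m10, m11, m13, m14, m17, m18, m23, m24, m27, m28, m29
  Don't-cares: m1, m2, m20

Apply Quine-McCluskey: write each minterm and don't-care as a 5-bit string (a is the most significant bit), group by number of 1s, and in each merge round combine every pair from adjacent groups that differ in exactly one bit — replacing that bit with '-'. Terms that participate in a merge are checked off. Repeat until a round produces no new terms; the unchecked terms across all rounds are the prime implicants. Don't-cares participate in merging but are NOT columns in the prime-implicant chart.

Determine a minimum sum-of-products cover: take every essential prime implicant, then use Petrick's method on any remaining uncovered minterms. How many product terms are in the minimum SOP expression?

9

size-2^0 implicants → 00000(✓)  00001(✓)  00010(✓)  00100(✓)  00101(✓)  00110(✓)  00111(✓)  01000(✓)  01010(✓)  01011(✓)  01101(✓)  01110(✓)  10001(✓)  10010(✓)  10100(✓)  10111(✓)  11000(✓)  11011(✓)  11100(✓)  11101(✓)
size-2^1 implicants → -0001  -0010  -0100  -0111  -1000  -1011  -1101  0-000(✓)  0-010(✓)  0-101  0-110(✓)  00-00(✓)  00-01(✓)  00-10(✓)  000-0(✓)  0000-(✓)  001-0(✓)  001-1(✓)  0010-(✓)  0011-(✓)  01-10(✓)  010-0(✓)  0101-  1-100  11-00  1110-
size-2^2 implicants → 0--10  0-0-0  00--0  00-0-  001--
Unchecked terms (primes): -0001, -0010, -0100, -0111, -1000, -1011, -1101, 0--10, 0-0-0, 0-101, 00--0, 00-0-, 001--, 0101-, 1-100, 11-00, 1110-
Minterm coverage:
  m0 ⊆ 0-0-0,00--0,00-0-
  m4 ⊆ -0100,00--0,00-0-,001--
  m5 ⊆ 0-101,00-0-,001--
  m6 ⊆ 0--10,00--0,001--
  m7 ⊆ -0111,001--
  m8 ⊆ -1000,0-0-0
  m10 ⊆ 0--10,0-0-0,0101-
  m11 ⊆ -1011,0101-
  m13 ⊆ -1101,0-101
  m14 ⊆ 0--10 [E]
  m17 ⊆ -0001 [E]
  m18 ⊆ -0010 [E]
  m23 ⊆ -0111 [E]
  m24 ⊆ -1000,11-00
  m27 ⊆ -1011 [E]
  m28 ⊆ 1-100,11-00,1110-
  m29 ⊆ -1101,1110-
E = {-0001, -0010, -0111, -1011, 0--10}
Petrick residual → -1000, -1101, 00-0-, 1-100
Cover = b'c'd'e + b'c'de' + b'cde + bc'd'e' + bc'de + bcd'e + a'de' + a'b'd' + acd'e'  |cover|=9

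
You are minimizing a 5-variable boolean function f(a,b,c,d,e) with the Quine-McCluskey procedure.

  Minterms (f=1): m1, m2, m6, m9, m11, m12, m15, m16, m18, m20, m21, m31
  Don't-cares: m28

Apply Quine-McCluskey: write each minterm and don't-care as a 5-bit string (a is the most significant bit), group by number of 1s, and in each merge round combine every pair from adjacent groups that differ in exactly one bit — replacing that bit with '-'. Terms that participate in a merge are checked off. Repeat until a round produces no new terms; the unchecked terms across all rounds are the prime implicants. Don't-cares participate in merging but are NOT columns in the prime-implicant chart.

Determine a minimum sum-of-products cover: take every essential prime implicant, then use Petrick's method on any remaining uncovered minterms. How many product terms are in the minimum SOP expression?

7

Round 0: 00001✓ 00010✓ 00110✓ 01001✓ 01011✓ 01100✓ 01111✓ 10000✓ 10010✓ 10100✓ 10101✓ 11100✓ 11111✓
Round 1: -0010 -1100 -1111 0-001 00-10 01-11 010-1 1-100 10-00 100-0 1010-
PIs = {-0010, -1100, -1111, 0-001, 00-10, 01-11, 010-1, 1-100, 10-00, 100-0, 1010-}
Coverage chart:
  m1: 0-001 ←essential
  m2: -0010,00-10
  m6: 00-10 ←essential
  m9: 0-001,010-1
  m11: 01-11,010-1
  m12: -1100 ←essential
  m15: -1111,01-11
  m16: 10-00,100-0
  m18: -0010,100-0
  m20: 1-100,10-00,1010-
  m21: 1010- ←essential
  m31: -1111 ←essential
Essential: -1100, -1111, 0-001, 00-10, 1010-
Petrick residual → 01-11, 100-0
Min cover (7 terms): bcd'e' + bcde + a'c'd'e + a'b'de' + a'bde + ab'c'e' + ab'cd'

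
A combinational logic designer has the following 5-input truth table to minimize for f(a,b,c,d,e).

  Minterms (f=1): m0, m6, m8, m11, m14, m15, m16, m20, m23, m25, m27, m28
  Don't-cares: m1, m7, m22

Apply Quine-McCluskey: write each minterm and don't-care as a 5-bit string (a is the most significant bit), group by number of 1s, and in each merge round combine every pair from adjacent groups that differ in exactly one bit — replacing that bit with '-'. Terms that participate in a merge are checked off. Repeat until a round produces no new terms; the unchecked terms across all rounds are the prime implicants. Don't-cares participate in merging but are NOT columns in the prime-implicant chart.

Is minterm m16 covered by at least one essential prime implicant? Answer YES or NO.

NO

size-2^0 implicants → 00000(✓)  00001(✓)  00110(✓)  00111(✓)  01000(✓)  01011(✓)  01110(✓)  01111(✓)  10000(✓)  10100(✓)  10110(✓)  10111(✓)  11001(✓)  11011(✓)  11100(✓)
size-2^1 implicants → -0000  -0110(✓)  -0111(✓)  -1011  0-000  0-110(✓)  0-111(✓)  0000-  0011-(✓)  01-11  0111-(✓)  1-100  10-00  101-0  1011-(✓)  110-1
size-2^2 implicants → -011-  0-11-
Unchecked terms (primes): -0000, -011-, -1011, 0-000, 0-11-, 0000-, 01-11, 1-100, 10-00, 101-0, 110-1
Minterm coverage:
  m0 ⊆ -0000,0-000,0000-
  m6 ⊆ -011-,0-11-
  m8 ⊆ 0-000 [E]
  m11 ⊆ -1011,01-11
  m14 ⊆ 0-11- [E]
  m15 ⊆ 0-11-,01-11
  m16 ⊆ -0000,10-00
  m20 ⊆ 1-100,10-00,101-0
  m23 ⊆ -011- [E]
  m25 ⊆ 110-1 [E]
  m27 ⊆ -1011,110-1
  m28 ⊆ 1-100 [E]
E = {-011-, 0-000, 0-11-, 1-100, 110-1}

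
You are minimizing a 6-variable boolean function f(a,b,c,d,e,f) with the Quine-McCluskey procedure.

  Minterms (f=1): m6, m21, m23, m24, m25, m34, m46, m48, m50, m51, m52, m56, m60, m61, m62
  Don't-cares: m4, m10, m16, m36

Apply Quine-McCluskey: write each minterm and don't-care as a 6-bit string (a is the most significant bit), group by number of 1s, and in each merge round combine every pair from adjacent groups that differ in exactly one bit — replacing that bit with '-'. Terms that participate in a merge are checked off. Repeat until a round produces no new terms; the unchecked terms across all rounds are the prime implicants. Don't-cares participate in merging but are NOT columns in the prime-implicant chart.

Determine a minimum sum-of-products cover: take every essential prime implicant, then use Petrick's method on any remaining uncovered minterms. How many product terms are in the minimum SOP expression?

8

Round 0: 000100✓ 000110✓ 001010 010000✓ 010101✓ 010111✓ 011000✓ 011001✓ 100010✓ 100100✓ 101110✓ 110000✓ 110010✓ 110011✓ 110100✓ 111000✓ 111100✓ 111101✓ 111110✓
Round 1: -00100 -10000✓ -11000✓ 0001-0 01-000✓ 0101-1 01100- 1-0010 1-0100 1-1110 11-000✓ 11-100✓ 110-00✓ 1100-0 11001- 111-00✓ 1111-0 11110-
Round 2: -1-000 11--00
PIs = {-00100, -1-000, 0001-0, 001010, 0101-1, 01100-, 1-0010, 1-0100, 1-1110, 11--00, 1100-0, 11001-, 1111-0, 11110-}
Coverage chart:
  m6: 0001-0 ←essential
  m21: 0101-1 ←essential
  m23: 0101-1 ←essential
  m24: -1-000,01100-
  m25: 01100- ←essential
  m34: 1-0010 ←essential
  m46: 1-1110 ←essential
  m48: -1-000,11--00,1100-0
  m50: 1-0010,1100-0,11001-
  m51: 11001- ←essential
  m52: 1-0100,11--00
  m56: -1-000,11--00
  m60: 11--00,1111-0,11110-
  m61: 11110- ←essential
  m62: 1-1110,1111-0
Essential: 0001-0, 0101-1, 01100-, 1-0010, 1-1110, 11001-, 11110-
Petrick residual → 11--00
Min cover (8 terms): a'b'c'df' + a'bc'df + a'bcd'e' + ac'd'ef' + acdef' + abe'f' + abc'd'e + abcde'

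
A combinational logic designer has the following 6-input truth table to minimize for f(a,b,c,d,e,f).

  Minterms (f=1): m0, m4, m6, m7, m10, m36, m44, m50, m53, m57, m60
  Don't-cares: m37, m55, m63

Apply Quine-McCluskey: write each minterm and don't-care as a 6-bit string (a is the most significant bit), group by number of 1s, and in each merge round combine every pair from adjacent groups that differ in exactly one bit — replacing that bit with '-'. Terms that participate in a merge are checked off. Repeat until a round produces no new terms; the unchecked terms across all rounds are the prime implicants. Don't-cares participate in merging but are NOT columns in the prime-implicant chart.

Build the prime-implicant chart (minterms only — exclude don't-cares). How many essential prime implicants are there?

6

[col 0] 000000*, 000100*, 000110*, 000111*, 001010, 100100*, 100101*, 101100*, 110010, 110101*, 110111*, 111001, 111100*, 111111*
[col 1] -00100, 000-00, 0001-0, 00011-, 1-0101, 1-1100, 10-100, 10010-, 11-111, 1101-1
Prime implicants: -00100, 000-00, 0001-0, 00011-, 001010, 1-0101, 1-1100, 10-100, 10010-, 11-111, 110010, 1101-1, 111001
PI chart (minterm → PIs covering it):
  0 | 000-00  (sole → essential)
  4 | -00100,000-00,0001-0
  6 | 0001-0,00011-
  7 | 00011-  (sole → essential)
  10 | 001010  (sole → essential)
  36 | -00100,10-100,10010-
  44 | 1-1100,10-100
  50 | 110010  (sole → essential)
  53 | 1-0101,1101-1
  57 | 111001  (sole → essential)
  60 | 1-1100  (sole → essential)
Essential prime implicants: 000-00, 00011-, 001010, 1-1100, 110010, 111001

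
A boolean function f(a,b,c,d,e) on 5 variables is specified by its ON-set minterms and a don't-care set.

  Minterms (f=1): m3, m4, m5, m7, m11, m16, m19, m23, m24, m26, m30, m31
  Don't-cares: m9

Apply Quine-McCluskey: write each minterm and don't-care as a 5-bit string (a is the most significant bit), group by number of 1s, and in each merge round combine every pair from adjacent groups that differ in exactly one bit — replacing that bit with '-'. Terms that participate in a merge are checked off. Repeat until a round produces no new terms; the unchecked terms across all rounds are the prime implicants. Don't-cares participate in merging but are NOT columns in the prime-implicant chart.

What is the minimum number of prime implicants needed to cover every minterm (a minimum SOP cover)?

6

size-2^0 implicants → 00011(✓)  00100(✓)  00101(✓)  00111(✓)  01001(✓)  01011(✓)  10000(✓)  10011(✓)  10111(✓)  11000(✓)  11010(✓)  11110(✓)  11111(✓)
size-2^1 implicants → -0011(✓)  -0111(✓)  0-011  00-11(✓)  001-1  0010-  010-1  1-000  1-111  10-11(✓)  11-10  110-0  1111-
size-2^2 implicants → -0-11
Unchecked terms (primes): -0-11, 0-011, 001-1, 0010-, 010-1, 1-000, 1-111, 11-10, 110-0, 1111-
Minterm coverage:
  m3 ⊆ -0-11,0-011
  m4 ⊆ 0010- [E]
  m5 ⊆ 001-1,0010-
  m7 ⊆ -0-11,001-1
  m11 ⊆ 0-011,010-1
  m16 ⊆ 1-000 [E]
  m19 ⊆ -0-11 [E]
  m23 ⊆ -0-11,1-111
  m24 ⊆ 1-000,110-0
  m26 ⊆ 11-10,110-0
  m30 ⊆ 11-10,1111-
  m31 ⊆ 1-111,1111-
E = {-0-11, 0010-, 1-000}
Petrick residual → 0-011, 1-111, 11-10
Cover = b'de + a'c'de + a'b'cd' + ac'd'e' + acde + abde'  |cover|=6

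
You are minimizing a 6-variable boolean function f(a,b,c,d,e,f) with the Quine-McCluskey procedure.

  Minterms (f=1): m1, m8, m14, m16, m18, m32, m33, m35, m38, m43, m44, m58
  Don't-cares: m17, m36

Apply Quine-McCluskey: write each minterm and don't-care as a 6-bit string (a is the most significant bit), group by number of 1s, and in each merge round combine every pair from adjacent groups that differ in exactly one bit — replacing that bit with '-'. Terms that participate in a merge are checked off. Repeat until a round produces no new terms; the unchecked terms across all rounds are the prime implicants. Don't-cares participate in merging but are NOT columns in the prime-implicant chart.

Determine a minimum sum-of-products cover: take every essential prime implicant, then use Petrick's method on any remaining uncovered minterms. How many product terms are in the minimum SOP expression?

size-2^0 implicants → 000001(✓)  001000  001110  010000(✓)  010001(✓)  010010(✓)  100000(✓)  100001(✓)  100011(✓)  100100(✓)  100110(✓)  101011(✓)  101100(✓)  111010
size-2^1 implicants → -00001  0-0001  0100-0  01000-  10-011  10-100  100-00  1000-1  10000-  1001-0
Unchecked terms (primes): -00001, 0-0001, 001000, 001110, 0100-0, 01000-, 10-011, 10-100, 100-00, 1000-1, 10000-, 1001-0, 111010
Minterm coverage:
  m1 ⊆ -00001,0-0001
  m8 ⊆ 001000 [E]
  m14 ⊆ 001110 [E]
  m16 ⊆ 0100-0,01000-
  m18 ⊆ 0100-0 [E]
  m32 ⊆ 100-00,10000-
  m33 ⊆ -00001,1000-1,10000-
  m35 ⊆ 10-011,1000-1
  m38 ⊆ 1001-0 [E]
  m43 ⊆ 10-011 [E]
  m44 ⊆ 10-100 [E]
  m58 ⊆ 111010 [E]
E = {001000, 001110, 0100-0, 10-011, 10-100, 1001-0, 111010}
Petrick residual → -00001, 100-00
Cover = b'c'd'e'f + a'b'cd'e'f' + a'b'cdef' + a'bc'd'f' + ab'd'ef + ab'de'f' + ab'c'e'f' + ab'c'df' + abcd'ef'  |cover|=9

9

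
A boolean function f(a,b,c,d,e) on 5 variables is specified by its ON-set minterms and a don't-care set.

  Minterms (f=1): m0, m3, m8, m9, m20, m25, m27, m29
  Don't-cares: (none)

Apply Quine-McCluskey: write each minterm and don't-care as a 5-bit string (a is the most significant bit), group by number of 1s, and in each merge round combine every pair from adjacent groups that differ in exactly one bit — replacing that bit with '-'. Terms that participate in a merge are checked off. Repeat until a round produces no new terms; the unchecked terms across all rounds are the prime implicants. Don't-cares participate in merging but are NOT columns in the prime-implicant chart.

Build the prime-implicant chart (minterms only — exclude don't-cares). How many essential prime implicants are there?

5

[col 0] 00000*, 00011, 01000*, 01001*, 10100, 11001*, 11011*, 11101*
[col 1] -1001, 0-000, 0100-, 11-01, 110-1
Prime implicants: -1001, 0-000, 00011, 0100-, 10100, 11-01, 110-1
PI chart (minterm → PIs covering it):
  0 | 0-000  (sole → essential)
  3 | 00011  (sole → essential)
  8 | 0-000,0100-
  9 | -1001,0100-
  20 | 10100  (sole → essential)
  25 | -1001,11-01,110-1
  27 | 110-1  (sole → essential)
  29 | 11-01  (sole → essential)
Essential prime implicants: 0-000, 00011, 10100, 11-01, 110-1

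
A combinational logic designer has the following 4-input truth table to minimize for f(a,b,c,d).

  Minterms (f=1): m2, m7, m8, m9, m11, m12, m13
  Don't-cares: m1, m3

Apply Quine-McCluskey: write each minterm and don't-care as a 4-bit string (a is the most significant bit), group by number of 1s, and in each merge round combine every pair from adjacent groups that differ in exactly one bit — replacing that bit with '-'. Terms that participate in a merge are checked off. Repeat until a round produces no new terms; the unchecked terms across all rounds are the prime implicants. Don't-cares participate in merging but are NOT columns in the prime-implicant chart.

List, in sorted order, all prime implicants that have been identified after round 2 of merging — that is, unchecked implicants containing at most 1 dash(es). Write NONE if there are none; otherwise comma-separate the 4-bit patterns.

0-11, 001-

size-2^0 implicants → 0001(✓)  0010(✓)  0011(✓)  0111(✓)  1000(✓)  1001(✓)  1011(✓)  1100(✓)  1101(✓)
size-2^1 implicants → -001(✓)  -011(✓)  0-11  00-1(✓)  001-  1-00(✓)  1-01(✓)  10-1(✓)  100-(✓)  110-(✓)
size-2^2 implicants → -0-1  1-0-
Unchecked terms (primes): -0-1, 0-11, 001-, 1-0-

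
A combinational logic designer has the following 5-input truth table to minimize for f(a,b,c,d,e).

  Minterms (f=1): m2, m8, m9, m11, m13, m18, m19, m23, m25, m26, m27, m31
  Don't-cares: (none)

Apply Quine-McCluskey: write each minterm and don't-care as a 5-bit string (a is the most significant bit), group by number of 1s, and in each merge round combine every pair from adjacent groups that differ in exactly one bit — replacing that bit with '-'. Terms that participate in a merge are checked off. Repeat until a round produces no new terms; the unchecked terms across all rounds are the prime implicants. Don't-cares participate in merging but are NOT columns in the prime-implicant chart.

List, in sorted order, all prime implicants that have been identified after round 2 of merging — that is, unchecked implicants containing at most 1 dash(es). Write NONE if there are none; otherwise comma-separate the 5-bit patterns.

[col 0] 00010*, 01000*, 01001*, 01011*, 01101*, 10010*, 10011*, 10111*, 11001*, 11010*, 11011*, 11111*
[col 1] -0010, -1001*, -1011*, 01-01, 010-1*, 0100-, 1-010*, 1-011*, 1-111*, 10-11*, 1001-*, 11-11*, 110-1*, 1101-*
[col 2] -10-1, 1--11, 1-01-
Prime implicants: -0010, -10-1, 01-01, 0100-, 1--11, 1-01-

-0010, 01-01, 0100-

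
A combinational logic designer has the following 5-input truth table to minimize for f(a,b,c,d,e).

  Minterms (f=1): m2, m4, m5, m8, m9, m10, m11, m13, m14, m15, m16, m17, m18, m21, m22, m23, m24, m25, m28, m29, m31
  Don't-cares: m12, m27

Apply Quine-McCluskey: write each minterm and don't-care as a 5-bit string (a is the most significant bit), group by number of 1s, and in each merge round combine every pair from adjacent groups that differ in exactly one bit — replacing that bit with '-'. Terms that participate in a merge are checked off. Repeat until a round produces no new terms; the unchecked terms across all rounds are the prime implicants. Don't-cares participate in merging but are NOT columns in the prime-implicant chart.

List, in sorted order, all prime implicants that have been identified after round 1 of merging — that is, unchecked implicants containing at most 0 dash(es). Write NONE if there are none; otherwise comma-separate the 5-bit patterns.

size-2^0 implicants → 00010(✓)  00100(✓)  00101(✓)  01000(✓)  01001(✓)  01010(✓)  01011(✓)  01100(✓)  01101(✓)  01110(✓)  01111(✓)  10000(✓)  10001(✓)  10010(✓)  10101(✓)  10110(✓)  10111(✓)  11000(✓)  11001(✓)  11011(✓)  11100(✓)  11101(✓)  11111(✓)
size-2^1 implicants → -0010  -0101(✓)  -1000(✓)  -1001(✓)  -1011(✓)  -1100(✓)  -1101(✓)  -1111(✓)  0-010  0-100(✓)  0-101(✓)  0010-(✓)  01-00(✓)  01-01(✓)  01-10(✓)  01-11(✓)  010-0(✓)  010-1(✓)  0100-(✓)  0101-(✓)  011-0(✓)  011-1(✓)  0110-(✓)  0111-(✓)  1-000(✓)  1-001(✓)  1-101(✓)  1-111(✓)  10-01(✓)  10-10  100-0  1000-(✓)  101-1(✓)  1011-  11-00(✓)  11-01(✓)  11-11(✓)  110-1(✓)  1100-(✓)  111-1(✓)  1110-(✓)
size-2^2 implicants → --101  -1-00(✓)  -1-01(✓)  -1-11(✓)  -10-1(✓)  -100-(✓)  -11-1(✓)  -110-(✓)  0-10-  01--0(✓)  01--1(✓)  01-0-(✓)  01-1-(✓)  010--(✓)  011--(✓)  1--01  1-00-  1-1-1  11--1(✓)  11-0-(✓)
size-2^3 implicants → -1--1  -1-0-  01---
Unchecked terms (primes): --101, -0010, -1--1, -1-0-, 0-010, 0-10-, 01---, 1--01, 1-00-, 1-1-1, 10-10, 100-0, 1011-

NONE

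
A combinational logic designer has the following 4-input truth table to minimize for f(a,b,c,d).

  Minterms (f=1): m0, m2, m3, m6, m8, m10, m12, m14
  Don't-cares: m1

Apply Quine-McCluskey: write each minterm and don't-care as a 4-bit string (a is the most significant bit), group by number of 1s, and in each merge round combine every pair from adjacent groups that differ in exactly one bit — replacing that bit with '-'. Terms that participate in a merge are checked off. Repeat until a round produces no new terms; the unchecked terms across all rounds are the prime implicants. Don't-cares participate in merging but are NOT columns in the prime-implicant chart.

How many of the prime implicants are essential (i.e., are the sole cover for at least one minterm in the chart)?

[col 0] 0000*, 0001*, 0010*, 0011*, 0110*, 1000*, 1010*, 1100*, 1110*
[col 1] -000*, -010*, -110*, 0-10*, 00-0*, 00-1*, 000-*, 001-*, 1-00*, 1-10*, 10-0*, 11-0*
[col 2] --10, -0-0, 00--, 1--0
Prime implicants: --10, -0-0, 00--, 1--0
PI chart (minterm → PIs covering it):
  0 | -0-0,00--
  2 | --10,-0-0,00--
  3 | 00--  (sole → essential)
  6 | --10  (sole → essential)
  8 | -0-0,1--0
  10 | --10,-0-0,1--0
  12 | 1--0  (sole → essential)
  14 | --10,1--0
Essential prime implicants: --10, 00--, 1--0

3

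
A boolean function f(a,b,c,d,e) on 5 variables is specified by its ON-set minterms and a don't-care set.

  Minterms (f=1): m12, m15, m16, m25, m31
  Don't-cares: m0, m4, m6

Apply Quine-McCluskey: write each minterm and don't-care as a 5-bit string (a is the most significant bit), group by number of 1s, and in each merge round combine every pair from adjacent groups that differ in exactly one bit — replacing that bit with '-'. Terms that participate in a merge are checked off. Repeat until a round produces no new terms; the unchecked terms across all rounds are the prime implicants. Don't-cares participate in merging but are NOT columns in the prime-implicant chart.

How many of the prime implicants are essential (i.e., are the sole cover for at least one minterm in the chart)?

[col 0] 00000*, 00100*, 00110*, 01100*, 01111*, 10000*, 11001, 11111*
[col 1] -0000, -1111, 0-100, 00-00, 001-0
Prime implicants: -0000, -1111, 0-100, 00-00, 001-0, 11001
PI chart (minterm → PIs covering it):
  12 | 0-100  (sole → essential)
  15 | -1111  (sole → essential)
  16 | -0000  (sole → essential)
  25 | 11001  (sole → essential)
  31 | -1111  (sole → essential)
Essential prime implicants: -0000, -1111, 0-100, 11001

4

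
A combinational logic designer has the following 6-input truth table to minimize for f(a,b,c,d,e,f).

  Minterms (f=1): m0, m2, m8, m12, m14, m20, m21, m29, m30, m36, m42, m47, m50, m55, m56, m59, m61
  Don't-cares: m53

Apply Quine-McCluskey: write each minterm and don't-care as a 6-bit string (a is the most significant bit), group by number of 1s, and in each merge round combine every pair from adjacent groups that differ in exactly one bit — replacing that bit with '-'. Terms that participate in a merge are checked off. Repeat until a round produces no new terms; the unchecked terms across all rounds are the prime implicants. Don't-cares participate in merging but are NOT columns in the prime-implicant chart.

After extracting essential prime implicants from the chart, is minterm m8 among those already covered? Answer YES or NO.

NO

size-2^0 implicants → 000000(✓)  000010(✓)  001000(✓)  001100(✓)  001110(✓)  010100(✓)  010101(✓)  011101(✓)  011110(✓)  100100  101010  101111  110010  110101(✓)  110111(✓)  111000  111011  111101(✓)
size-2^1 implicants → -10101(✓)  -11101(✓)  0-1110  00-000  0000-0  001-00  0011-0  01-101(✓)  01010-  11-101(✓)  1101-1
size-2^2 implicants → -1-101
Unchecked terms (primes): -1-101, 0-1110, 00-000, 0000-0, 001-00, 0011-0, 01010-, 100100, 101010, 101111, 110010, 1101-1, 111000, 111011
Minterm coverage:
  m0 ⊆ 00-000,0000-0
  m2 ⊆ 0000-0 [E]
  m8 ⊆ 00-000,001-00
  m12 ⊆ 001-00,0011-0
  m14 ⊆ 0-1110,0011-0
  m20 ⊆ 01010- [E]
  m21 ⊆ -1-101,01010-
  m29 ⊆ -1-101 [E]
  m30 ⊆ 0-1110 [E]
  m36 ⊆ 100100 [E]
  m42 ⊆ 101010 [E]
  m47 ⊆ 101111 [E]
  m50 ⊆ 110010 [E]
  m55 ⊆ 1101-1 [E]
  m56 ⊆ 111000 [E]
  m59 ⊆ 111011 [E]
  m61 ⊆ -1-101 [E]
E = {-1-101, 0-1110, 0000-0, 01010-, 100100, 101010, 101111, 110010, 1101-1, 111000, 111011}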